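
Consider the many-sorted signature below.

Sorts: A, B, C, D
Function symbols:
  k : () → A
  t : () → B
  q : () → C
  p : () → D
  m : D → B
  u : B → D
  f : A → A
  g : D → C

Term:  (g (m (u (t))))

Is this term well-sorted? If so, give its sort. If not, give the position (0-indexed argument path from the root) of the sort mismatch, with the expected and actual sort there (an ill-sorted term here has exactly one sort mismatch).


ill-sorted at position [0]: expected D, got B

      (t) : B
    (u (t)) : D
  (m (u (t))) : B
(g (m (u (t)))) : ✗ arg 0 at [0] has sort B, expected D


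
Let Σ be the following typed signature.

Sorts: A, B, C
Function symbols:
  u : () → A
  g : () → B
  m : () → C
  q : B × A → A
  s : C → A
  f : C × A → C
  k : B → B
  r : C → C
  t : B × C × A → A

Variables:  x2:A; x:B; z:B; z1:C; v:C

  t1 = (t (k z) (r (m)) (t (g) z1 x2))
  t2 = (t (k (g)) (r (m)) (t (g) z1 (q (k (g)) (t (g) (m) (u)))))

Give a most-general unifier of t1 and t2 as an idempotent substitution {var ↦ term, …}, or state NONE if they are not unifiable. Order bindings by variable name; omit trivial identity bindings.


{x2 ↦ (q (k (g)) (t (g) (m) (u))), z ↦ (g)}


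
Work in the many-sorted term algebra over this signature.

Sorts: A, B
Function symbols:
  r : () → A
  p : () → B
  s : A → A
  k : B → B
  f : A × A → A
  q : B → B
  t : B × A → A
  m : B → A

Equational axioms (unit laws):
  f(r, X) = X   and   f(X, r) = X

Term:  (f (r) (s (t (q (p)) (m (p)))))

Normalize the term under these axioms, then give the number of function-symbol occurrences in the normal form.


size = 6

1. (f (r) (s (t (q (p)) (m (p)))))  →  (s (t (q (p)) (m (p))))
normal form: (s (t (q (p)) (m (p))))


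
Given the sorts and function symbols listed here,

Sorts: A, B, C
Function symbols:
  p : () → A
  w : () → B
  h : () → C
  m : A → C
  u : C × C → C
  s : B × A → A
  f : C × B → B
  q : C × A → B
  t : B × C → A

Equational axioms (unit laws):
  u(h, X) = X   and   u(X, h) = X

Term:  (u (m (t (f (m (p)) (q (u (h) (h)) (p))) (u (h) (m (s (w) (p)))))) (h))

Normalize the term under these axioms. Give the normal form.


normal form = (m (t (f (m (p)) (q (h) (p))) (m (s (w) (p)))))

1. (u (m (t (f (m (p)) (q (u (h) (h)) (p))) (u (h) (m (s (w) (p)))))) (h))  →  (m (t (f (m (p)) (q (u (h) (h)) (p))) (u (h) (m (s (w) (p))))))
2. (m (t (f (m (p)) (q (u (h) (h)) (p))) (u (h) (m (s (w) (p))))))  →  (m (t (f (m (p)) (q (h) (p))) (u (h) (m (s (w) (p))))))
3. (m (t (f (m (p)) (q (h) (p))) (u (h) (m (s (w) (p))))))  →  (m (t (f (m (p)) (q (h) (p))) (m (s (w) (p)))))


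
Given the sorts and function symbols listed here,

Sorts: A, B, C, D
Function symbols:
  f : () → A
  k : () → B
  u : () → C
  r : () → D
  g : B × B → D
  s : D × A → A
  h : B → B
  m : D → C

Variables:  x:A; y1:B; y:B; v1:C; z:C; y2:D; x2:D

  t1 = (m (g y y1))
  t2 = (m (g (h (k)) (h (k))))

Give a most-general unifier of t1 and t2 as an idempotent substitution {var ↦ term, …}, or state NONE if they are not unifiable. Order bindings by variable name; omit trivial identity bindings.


{y ↦ (h (k)), y1 ↦ (h (k))}


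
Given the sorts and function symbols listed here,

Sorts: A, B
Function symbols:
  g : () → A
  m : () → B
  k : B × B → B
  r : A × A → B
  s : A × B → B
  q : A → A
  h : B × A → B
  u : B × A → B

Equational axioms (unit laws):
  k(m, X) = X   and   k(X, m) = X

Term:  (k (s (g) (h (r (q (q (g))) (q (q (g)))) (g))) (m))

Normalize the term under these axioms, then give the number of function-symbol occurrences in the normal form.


1. (k (s (g) (h (r (q (q (g))) (q (q (g)))) (g))) (m))  →  (s (g) (h (r (q (q (g))) (q (q (g)))) (g)))
normal form: (s (g) (h (r (q (q (g))) (q (q (g)))) (g)))

size = 11


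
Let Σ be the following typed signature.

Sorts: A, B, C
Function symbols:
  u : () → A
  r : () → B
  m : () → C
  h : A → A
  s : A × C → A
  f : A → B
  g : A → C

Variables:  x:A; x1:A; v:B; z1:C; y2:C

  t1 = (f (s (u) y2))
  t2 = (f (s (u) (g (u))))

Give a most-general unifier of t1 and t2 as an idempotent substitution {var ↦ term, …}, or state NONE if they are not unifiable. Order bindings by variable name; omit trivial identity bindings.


{y2 ↦ (g (u))}


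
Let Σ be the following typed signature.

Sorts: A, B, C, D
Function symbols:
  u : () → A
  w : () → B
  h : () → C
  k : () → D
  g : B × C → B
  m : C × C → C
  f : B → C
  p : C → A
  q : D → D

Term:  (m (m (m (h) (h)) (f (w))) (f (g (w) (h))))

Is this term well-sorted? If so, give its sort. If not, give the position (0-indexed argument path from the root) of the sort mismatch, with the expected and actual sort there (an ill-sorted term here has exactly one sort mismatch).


      (h) : C
      (h) : C
    (m (h) (h)) : C
      (w) : B
    (f (w)) : C
  (m (m (h) (h)) (f (w))) : C
      (w) : B
      (h) : C
    (g (w) (h)) : B
  (f (g (w) (h))) : C
(m (m (m (h) (h)) (f (w))) (f (g (w) (h)))) : C

well-sorted; sort = C


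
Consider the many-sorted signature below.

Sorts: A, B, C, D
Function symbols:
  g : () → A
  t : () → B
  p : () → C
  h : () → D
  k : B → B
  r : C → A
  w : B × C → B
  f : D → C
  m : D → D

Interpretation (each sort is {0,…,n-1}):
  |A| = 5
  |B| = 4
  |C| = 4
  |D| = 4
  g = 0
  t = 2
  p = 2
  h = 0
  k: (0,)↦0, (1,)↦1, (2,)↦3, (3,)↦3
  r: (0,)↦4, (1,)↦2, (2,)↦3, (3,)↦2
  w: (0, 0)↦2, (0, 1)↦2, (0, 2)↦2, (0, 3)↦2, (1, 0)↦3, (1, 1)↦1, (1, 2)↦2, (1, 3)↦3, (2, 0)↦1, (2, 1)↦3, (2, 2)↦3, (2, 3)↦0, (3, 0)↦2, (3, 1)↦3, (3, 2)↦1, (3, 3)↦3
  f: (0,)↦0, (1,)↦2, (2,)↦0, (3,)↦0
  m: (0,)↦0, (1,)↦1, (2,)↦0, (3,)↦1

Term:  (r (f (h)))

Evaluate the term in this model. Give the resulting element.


  h = 0
  (f (h)) = f(0,) = 0
  (r (f (h))) = r(0,) = 4

value = 4


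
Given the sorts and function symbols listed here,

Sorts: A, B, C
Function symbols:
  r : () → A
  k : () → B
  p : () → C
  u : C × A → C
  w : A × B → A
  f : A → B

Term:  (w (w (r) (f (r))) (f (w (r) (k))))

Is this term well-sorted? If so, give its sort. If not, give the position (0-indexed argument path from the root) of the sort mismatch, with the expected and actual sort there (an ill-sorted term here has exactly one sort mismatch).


well-sorted; sort = A

    (r) : A
      (r) : A
    (f (r)) : B
  (w (r) (f (r))) : A
      (r) : A
      (k) : B
    (w (r) (k)) : A
  (f (w (r) (k))) : B
(w (w (r) (f (r))) (f (w (r) (k)))) : A


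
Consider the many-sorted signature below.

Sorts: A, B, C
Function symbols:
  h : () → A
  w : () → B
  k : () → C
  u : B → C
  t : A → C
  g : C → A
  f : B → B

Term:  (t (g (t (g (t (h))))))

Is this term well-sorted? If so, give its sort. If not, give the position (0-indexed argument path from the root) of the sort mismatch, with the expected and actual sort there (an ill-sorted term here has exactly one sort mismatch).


          (h) : A
        (t (h)) : C
      (g (t (h))) : A
    (t (g (t (h)))) : C
  (g (t (g (t (h))))) : A
(t (g (t (g (t (h)))))) : C

well-sorted; sort = C


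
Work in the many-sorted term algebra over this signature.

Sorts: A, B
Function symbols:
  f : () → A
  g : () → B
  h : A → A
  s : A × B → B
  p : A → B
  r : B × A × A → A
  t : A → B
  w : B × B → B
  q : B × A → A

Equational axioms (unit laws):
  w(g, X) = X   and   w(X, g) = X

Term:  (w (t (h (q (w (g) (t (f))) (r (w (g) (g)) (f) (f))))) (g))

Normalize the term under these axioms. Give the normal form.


normal form = (t (h (q (t (f)) (r (g) (f) (f)))))

1. (w (t (h (q (w (g) (t (f))) (r (w (g) (g)) (f) (f))))) (g))  →  (t (h (q (w (g) (t (f))) (r (w (g) (g)) (f) (f)))))
2. (t (h (q (w (g) (t (f))) (r (w (g) (g)) (f) (f)))))  →  (t (h (q (t (f)) (r (w (g) (g)) (f) (f)))))
3. (t (h (q (t (f)) (r (w (g) (g)) (f) (f)))))  →  (t (h (q (t (f)) (r (g) (f) (f)))))


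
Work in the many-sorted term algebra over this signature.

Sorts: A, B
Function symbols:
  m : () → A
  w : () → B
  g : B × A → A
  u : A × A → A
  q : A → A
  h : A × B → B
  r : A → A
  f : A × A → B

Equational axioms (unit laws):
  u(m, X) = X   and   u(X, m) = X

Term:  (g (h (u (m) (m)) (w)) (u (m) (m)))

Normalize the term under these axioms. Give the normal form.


normal form = (g (h (m) (w)) (m))

1. (g (h (u (m) (m)) (w)) (u (m) (m)))  →  (g (h (m) (w)) (u (m) (m)))
2. (g (h (m) (w)) (u (m) (m)))  →  (g (h (m) (w)) (m))


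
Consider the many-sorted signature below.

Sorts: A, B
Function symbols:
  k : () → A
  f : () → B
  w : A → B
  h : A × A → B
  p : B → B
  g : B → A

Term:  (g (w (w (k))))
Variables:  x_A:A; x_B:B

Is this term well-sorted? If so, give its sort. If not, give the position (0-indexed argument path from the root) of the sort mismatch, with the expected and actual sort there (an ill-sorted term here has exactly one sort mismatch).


ill-sorted at position [0, 0]: expected A, got B

      (k) : A
    (w (k)) : B
  (w (w (k))) : ✗ arg 0 at [0, 0] has sort B, expected A


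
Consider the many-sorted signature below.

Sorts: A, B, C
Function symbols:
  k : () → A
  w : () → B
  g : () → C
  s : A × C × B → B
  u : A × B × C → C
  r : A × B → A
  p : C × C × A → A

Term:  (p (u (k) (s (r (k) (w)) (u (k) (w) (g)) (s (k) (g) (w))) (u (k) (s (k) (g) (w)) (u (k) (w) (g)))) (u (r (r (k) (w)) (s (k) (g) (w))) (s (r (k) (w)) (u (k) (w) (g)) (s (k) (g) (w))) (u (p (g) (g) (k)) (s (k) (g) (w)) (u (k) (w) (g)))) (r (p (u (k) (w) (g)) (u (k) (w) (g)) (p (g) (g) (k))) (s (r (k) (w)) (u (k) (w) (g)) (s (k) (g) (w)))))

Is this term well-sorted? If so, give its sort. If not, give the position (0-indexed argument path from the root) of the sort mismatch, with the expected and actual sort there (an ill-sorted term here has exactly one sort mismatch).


well-sorted; sort = A

    (k) : A
        (k) : A
        (w) : B
      (r (k) (w)) : A
        (k) : A
        (w) : B
        (g) : C
      (u (k) (w) (g)) : C
        (k) : A
        (g) : C
        (w) : B
      (s (k) (g) (w)) : B
    (s (r (k) (w)) (u (k) (w) (g)) (s (k) (g) (w))) : B
      (k) : A
        (k) : A
        (g) : C
        (w) : B
      (s (k) (g) (w)) : B
        (k) : A
        (w) : B
        (g) : C
      (u (k) (w) (g)) : C
    (u (k) (s (k) (g) (w)) (u (k) (w) (g))) : C
  (u (k) (s (r (k) (w)) (u (k) (w) (g)) (s (k) (g) (w))) (u (k) (s (k) (g) (w)) (u (k) (w) (g)))) : C
        (k) : A
        (w) : B
      (r (k) (w)) : A
        (k) : A
        (g) : C
        (w) : B
      (s (k) (g) (w)) : B
    (r (r (k) (w)) (s (k) (g) (w))) : A
        (k) : A
        (w) : B
      (r (k) (w)) : A
        (k) : A
        (w) : B
        (g) : C
      (u (k) (w) (g)) : C
        (k) : A
        (g) : C
        (w) : B
      (s (k) (g) (w)) : B
    (s (r (k) (w)) (u (k) (w) (g)) (s (k) (g) (w))) : B
        (g) : C
        (g) : C
        (k) : A
      (p (g) (g) (k)) : A
        (k) : A
        (g) : C
        (w) : B
      (s (k) (g) (w)) : B
        (k) : A
        (w) : B
        (g) : C
      (u (k) (w) (g)) : C
    (u (p (g) (g) (k)) (s (k) (g) (w)) (u (k) (w) (g))) : C
  (u (r (r (k) (w)) (s (k) (g) (w))) (s (r (k) (w)) (u (k) (w) (g)) (s (k) (g) (w))) (u (p (g) (g) (k)) (s (k) (g) (w)) (u (k) (w) (g)))) : C
        (k) : A
        (w) : B
        (g) : C
      (u (k) (w) (g)) : C
        (k) : A
        (w) : B
        (g) : C
      (u (k) (w) (g)) : C
        (g) : C
        (g) : C
        (k) : A
      (p (g) (g) (k)) : A
    (p (u (k) (w) (g)) (u (k) (w) (g)) (p (g) (g) (k))) : A
        (k) : A
        (w) : B
      (r (k) (w)) : A
        (k) : A
        (w) : B
        (g) : C
      (u (k) (w) (g)) : C
        (k) : A
        (g) : C
        (w) : B
      (s (k) (g) (w)) : B
    (s (r (k) (w)) (u (k) (w) (g)) (s (k) (g) (w))) : B
  (r (p (u (k) (w) (g)) (u (k) (w) (g)) (p (g) (g) (k))) (s (r (k) (w)) (u (k) (w) (g)) (s (k) (g) (w)))) : A
(p (u (k) (s (r (k) (w)) (u (k) (w) (g)) (s (k) (g) (w))) (u (k) (s (k) (g) (w)) (u (k) (w) (g)))) (u (r (r (k) (w)) (s (k) (g) (w))) (s (r (k) (w)) (u (k) (w) (g)) (s (k) (g) (w))) (u (p (g) (g) (k)) (s (k) (g) (w)) (u (k) (w) (g)))) (r (p (u (k) (w) (g)) (u (k) (w) (g)) (p (g) (g) (k))) (s (r (k) (w)) (u (k) (w) (g)) (s (k) (g) (w))))) : A


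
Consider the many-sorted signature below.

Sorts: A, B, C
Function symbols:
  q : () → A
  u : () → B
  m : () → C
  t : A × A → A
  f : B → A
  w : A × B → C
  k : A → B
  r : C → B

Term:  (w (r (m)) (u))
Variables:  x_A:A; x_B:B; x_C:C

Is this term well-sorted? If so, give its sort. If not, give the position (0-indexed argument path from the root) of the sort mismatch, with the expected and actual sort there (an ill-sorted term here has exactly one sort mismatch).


    (m) : C
  (r (m)) : B
  (u) : B
(w (r (m)) (u)) : ✗ arg 0 at [0] has sort B, expected A

ill-sorted at position [0]: expected A, got B


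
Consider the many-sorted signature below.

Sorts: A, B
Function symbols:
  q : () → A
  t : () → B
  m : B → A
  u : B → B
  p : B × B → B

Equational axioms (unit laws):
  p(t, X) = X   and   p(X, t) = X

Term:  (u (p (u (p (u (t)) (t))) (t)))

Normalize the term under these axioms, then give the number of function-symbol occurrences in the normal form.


1. (u (p (u (p (u (t)) (t))) (t)))  →  (u (u (p (u (t)) (t))))
2. (u (u (p (u (t)) (t))))  →  (u (u (u (t))))
normal form: (u (u (u (t))))

size = 4


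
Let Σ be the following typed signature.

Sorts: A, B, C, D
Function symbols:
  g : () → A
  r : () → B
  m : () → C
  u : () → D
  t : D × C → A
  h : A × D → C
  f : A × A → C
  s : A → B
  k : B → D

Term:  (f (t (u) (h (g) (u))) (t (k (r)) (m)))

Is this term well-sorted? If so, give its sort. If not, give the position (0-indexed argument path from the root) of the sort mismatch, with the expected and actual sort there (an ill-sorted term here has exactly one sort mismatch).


well-sorted; sort = C

    (u) : D
      (g) : A
      (u) : D
    (h (g) (u)) : C
  (t (u) (h (g) (u))) : A
      (r) : B
    (k (r)) : D
    (m) : C
  (t (k (r)) (m)) : A
(f (t (u) (h (g) (u))) (t (k (r)) (m))) : C


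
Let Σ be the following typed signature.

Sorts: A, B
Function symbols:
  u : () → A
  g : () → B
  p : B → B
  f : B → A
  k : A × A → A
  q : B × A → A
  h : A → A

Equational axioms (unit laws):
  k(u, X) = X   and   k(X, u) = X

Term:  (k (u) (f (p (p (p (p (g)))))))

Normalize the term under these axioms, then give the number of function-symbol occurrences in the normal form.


size = 6

1. (k (u) (f (p (p (p (p (g)))))))  →  (f (p (p (p (p (g))))))
normal form: (f (p (p (p (p (g))))))


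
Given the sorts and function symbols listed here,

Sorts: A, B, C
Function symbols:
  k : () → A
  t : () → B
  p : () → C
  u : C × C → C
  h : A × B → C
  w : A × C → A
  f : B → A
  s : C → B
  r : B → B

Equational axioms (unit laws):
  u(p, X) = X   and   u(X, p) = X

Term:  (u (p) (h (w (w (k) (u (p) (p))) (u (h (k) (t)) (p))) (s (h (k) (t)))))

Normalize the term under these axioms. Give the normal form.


1. (u (p) (h (w (w (k) (u (p) (p))) (u (h (k) (t)) (p))) (s (h (k) (t)))))  →  (h (w (w (k) (u (p) (p))) (u (h (k) (t)) (p))) (s (h (k) (t))))
2. (h (w (w (k) (u (p) (p))) (u (h (k) (t)) (p))) (s (h (k) (t))))  →  (h (w (w (k) (p)) (u (h (k) (t)) (p))) (s (h (k) (t))))
3. (h (w (w (k) (p)) (u (h (k) (t)) (p))) (s (h (k) (t))))  →  (h (w (w (k) (p)) (h (k) (t))) (s (h (k) (t))))

normal form = (h (w (w (k) (p)) (h (k) (t))) (s (h (k) (t))))


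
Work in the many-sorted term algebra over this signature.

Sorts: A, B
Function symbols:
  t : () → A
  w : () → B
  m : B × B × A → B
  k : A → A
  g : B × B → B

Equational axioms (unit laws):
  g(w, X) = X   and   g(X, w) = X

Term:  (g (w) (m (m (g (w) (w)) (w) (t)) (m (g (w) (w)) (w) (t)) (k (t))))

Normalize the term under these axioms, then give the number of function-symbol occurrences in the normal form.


1. (g (w) (m (m (g (w) (w)) (w) (t)) (m (g (w) (w)) (w) (t)) (k (t))))  →  (m (m (g (w) (w)) (w) (t)) (m (g (w) (w)) (w) (t)) (k (t)))
2. (m (m (g (w) (w)) (w) (t)) (m (g (w) (w)) (w) (t)) (k (t)))  →  (m (m (w) (w) (t)) (m (g (w) (w)) (w) (t)) (k (t)))
3. (m (m (w) (w) (t)) (m (g (w) (w)) (w) (t)) (k (t)))  →  (m (m (w) (w) (t)) (m (w) (w) (t)) (k (t)))
normal form: (m (m (w) (w) (t)) (m (w) (w) (t)) (k (t)))

size = 11


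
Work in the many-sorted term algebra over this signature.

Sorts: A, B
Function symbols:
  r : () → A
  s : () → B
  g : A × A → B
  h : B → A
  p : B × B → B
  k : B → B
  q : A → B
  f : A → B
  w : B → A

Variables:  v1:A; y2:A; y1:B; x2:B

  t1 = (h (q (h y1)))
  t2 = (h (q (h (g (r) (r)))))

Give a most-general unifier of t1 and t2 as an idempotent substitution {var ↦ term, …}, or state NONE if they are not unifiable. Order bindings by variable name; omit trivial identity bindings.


{y1 ↦ (g (r) (r))}


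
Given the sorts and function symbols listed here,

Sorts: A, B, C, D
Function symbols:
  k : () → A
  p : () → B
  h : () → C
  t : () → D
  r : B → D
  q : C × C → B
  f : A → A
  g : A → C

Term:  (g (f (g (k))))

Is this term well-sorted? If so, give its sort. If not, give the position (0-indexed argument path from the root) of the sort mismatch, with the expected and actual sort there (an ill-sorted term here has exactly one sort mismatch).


      (k) : A
    (g (k)) : C
  (f (g (k))) : ✗ arg 0 at [0, 0] has sort C, expected A

ill-sorted at position [0, 0]: expected A, got C


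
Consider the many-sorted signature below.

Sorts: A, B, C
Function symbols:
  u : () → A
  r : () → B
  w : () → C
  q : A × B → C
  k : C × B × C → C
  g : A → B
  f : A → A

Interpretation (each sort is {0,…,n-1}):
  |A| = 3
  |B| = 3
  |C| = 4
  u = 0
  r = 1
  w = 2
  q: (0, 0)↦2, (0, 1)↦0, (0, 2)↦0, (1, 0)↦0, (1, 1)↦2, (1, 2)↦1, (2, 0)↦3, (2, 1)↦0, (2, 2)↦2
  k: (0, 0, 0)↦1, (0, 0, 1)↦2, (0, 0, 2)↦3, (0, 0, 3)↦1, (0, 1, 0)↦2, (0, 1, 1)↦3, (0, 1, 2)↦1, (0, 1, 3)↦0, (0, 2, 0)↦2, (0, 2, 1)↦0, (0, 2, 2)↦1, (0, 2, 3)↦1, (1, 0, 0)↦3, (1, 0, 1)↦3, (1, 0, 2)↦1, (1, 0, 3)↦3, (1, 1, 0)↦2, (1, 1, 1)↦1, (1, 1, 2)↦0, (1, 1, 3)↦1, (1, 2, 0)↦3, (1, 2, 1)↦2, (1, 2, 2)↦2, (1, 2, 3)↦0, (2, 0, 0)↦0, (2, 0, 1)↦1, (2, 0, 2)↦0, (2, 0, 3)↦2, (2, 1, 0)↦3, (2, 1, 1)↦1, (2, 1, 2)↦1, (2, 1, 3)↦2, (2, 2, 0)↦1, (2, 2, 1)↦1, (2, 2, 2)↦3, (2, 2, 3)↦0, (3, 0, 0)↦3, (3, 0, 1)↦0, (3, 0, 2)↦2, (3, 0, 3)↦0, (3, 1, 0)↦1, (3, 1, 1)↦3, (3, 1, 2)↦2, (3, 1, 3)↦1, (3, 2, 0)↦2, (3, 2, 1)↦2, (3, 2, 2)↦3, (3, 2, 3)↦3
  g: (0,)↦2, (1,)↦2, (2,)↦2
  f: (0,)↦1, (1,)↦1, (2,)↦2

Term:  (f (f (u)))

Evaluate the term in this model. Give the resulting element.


  u = 0
  (f (u)) = f(0,) = 1
  (f (f (u))) = f(1,) = 1

value = 1


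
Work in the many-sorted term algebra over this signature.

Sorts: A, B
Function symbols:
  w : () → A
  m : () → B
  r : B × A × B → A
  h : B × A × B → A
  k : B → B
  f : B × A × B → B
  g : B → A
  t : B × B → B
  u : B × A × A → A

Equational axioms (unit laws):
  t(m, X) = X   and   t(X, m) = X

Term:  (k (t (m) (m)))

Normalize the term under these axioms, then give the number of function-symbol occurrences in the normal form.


size = 2

1. (k (t (m) (m)))  →  (k (m))
normal form: (k (m))


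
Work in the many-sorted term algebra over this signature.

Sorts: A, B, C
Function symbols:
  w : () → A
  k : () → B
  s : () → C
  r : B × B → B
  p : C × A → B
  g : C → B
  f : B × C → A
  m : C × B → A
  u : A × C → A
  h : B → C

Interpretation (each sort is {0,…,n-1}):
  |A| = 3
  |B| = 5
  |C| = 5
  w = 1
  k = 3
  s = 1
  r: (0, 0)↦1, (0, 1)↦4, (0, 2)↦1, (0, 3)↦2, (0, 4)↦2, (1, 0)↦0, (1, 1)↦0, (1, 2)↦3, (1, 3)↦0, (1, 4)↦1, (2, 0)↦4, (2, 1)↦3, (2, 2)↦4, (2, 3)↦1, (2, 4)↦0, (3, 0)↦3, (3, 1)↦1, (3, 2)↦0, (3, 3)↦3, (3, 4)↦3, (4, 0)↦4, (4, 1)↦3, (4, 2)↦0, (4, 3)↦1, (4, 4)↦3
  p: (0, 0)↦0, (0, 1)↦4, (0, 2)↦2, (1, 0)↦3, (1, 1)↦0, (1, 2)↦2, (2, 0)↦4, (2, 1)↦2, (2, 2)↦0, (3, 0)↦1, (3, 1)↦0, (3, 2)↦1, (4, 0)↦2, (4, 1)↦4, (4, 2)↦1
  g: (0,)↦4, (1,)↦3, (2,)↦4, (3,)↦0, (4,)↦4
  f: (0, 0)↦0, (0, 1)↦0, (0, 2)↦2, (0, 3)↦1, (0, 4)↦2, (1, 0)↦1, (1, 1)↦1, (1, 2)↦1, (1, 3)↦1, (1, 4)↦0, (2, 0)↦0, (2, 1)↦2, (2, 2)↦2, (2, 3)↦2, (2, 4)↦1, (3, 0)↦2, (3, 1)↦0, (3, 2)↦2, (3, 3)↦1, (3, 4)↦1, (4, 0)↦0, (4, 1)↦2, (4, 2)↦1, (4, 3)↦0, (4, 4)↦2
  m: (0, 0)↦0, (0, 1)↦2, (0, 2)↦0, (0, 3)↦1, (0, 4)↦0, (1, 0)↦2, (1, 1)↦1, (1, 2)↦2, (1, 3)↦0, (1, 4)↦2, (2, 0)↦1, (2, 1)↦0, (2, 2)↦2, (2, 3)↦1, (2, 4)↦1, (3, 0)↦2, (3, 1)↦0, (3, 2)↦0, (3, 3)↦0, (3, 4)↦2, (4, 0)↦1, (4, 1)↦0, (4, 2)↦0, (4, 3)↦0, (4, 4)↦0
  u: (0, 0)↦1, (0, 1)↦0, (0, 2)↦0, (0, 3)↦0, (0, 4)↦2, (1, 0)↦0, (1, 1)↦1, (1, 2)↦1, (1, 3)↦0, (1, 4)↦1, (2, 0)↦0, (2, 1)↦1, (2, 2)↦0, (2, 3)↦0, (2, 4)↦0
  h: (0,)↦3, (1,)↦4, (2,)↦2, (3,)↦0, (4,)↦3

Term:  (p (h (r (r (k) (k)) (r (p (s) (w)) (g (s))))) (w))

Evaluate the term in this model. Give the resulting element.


value = 0

  k = 3
  k = 3
  (r (k) (k)) = r(3, 3) = 3
  s = 1
  w = 1
  (p (s) (w)) = p(1, 1) = 0
  s = 1
  (g (s)) = g(1,) = 3
  (r (p (s) (w)) (g (s))) = r(0, 3) = 2
  (r (r (k) (k)) (r (p (s) (w)) (g (s)))) = r(3, 2) = 0
  (h (r (r (k) (k)) (r (p (s) (w)) (g (s))))) = h(0,) = 3
  w = 1
  (p (h (r (r (k) (k)) (r (p (s) (w)) (g (s))))) (w)) = p(3, 1) = 0


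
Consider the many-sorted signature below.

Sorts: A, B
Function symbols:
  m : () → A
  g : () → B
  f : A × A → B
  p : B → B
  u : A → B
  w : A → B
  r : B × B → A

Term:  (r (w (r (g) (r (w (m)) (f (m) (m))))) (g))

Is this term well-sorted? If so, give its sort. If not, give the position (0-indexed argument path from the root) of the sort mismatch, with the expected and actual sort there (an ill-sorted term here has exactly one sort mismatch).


      (g) : B
          (m) : A
        (w (m)) : B
          (m) : A
          (m) : A
        (f (m) (m)) : B
      (r (w (m)) (f (m) (m))) : A
    (r (g) (r (w (m)) (f (m) (m)))) : ✗ arg 1 at [0, 0, 1] has sort A, expected B
  (g) : B

ill-sorted at position [0, 0, 1]: expected B, got A


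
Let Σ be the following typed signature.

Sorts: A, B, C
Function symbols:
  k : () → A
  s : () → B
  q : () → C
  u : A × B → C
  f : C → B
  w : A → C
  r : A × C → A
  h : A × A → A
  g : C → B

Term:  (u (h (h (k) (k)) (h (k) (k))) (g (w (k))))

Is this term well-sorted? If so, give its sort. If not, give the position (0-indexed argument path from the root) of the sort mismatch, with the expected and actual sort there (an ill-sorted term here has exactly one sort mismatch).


well-sorted; sort = C

      (k) : A
      (k) : A
    (h (k) (k)) : A
      (k) : A
      (k) : A
    (h (k) (k)) : A
  (h (h (k) (k)) (h (k) (k))) : A
      (k) : A
    (w (k)) : C
  (g (w (k))) : B
(u (h (h (k) (k)) (h (k) (k))) (g (w (k)))) : C


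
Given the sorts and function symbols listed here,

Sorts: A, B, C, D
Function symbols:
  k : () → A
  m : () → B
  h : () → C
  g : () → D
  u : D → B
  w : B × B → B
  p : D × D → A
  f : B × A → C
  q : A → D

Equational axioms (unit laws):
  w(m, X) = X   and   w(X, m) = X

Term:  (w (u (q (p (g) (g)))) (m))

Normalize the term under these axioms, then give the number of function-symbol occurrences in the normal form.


1. (w (u (q (p (g) (g)))) (m))  →  (u (q (p (g) (g))))
normal form: (u (q (p (g) (g))))

size = 5


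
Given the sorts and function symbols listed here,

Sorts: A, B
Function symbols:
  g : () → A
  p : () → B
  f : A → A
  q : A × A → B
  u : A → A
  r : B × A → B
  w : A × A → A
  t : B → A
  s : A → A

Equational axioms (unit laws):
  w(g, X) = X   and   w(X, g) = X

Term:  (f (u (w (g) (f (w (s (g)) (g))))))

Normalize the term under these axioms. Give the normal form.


normal form = (f (u (f (s (g)))))

1. (f (u (w (g) (f (w (s (g)) (g))))))  →  (f (u (f (w (s (g)) (g)))))
2. (f (u (f (w (s (g)) (g)))))  →  (f (u (f (s (g)))))


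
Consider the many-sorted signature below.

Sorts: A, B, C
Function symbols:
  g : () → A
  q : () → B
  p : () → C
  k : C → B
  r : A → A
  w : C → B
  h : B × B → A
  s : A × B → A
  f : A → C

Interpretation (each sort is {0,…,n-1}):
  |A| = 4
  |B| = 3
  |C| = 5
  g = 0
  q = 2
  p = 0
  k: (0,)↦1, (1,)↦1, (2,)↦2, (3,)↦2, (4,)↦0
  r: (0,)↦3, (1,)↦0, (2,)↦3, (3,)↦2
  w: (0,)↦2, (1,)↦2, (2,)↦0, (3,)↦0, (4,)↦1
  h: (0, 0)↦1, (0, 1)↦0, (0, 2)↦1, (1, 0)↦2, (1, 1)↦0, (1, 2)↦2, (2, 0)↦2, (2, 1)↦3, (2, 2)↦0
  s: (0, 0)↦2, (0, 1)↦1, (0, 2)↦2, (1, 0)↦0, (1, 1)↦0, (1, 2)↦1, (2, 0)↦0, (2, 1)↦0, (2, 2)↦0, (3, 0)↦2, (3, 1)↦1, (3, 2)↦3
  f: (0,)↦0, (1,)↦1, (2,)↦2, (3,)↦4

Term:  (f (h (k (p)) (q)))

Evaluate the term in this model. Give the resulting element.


value = 2

  p = 0
  (k (p)) = k(0,) = 1
  q = 2
  (h (k (p)) (q)) = h(1, 2) = 2
  (f (h (k (p)) (q))) = f(2,) = 2


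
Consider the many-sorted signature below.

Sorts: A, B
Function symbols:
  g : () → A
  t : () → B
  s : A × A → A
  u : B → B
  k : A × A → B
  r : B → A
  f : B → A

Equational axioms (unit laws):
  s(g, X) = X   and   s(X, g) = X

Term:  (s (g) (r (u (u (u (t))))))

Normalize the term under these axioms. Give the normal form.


normal form = (r (u (u (u (t)))))

1. (s (g) (r (u (u (u (t))))))  →  (r (u (u (u (t)))))


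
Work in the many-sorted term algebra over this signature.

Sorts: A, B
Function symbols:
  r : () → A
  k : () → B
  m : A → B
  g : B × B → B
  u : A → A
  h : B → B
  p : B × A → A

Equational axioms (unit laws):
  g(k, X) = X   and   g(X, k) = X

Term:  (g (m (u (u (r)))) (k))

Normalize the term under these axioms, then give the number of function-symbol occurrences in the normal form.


size = 4

1. (g (m (u (u (r)))) (k))  →  (m (u (u (r))))
normal form: (m (u (u (r))))


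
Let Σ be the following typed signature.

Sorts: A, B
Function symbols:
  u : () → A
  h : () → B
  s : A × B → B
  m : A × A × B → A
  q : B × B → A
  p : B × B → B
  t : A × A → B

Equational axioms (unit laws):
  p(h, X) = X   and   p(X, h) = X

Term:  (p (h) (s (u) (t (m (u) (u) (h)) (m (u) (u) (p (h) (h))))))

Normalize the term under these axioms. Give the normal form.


1. (p (h) (s (u) (t (m (u) (u) (h)) (m (u) (u) (p (h) (h))))))  →  (s (u) (t (m (u) (u) (h)) (m (u) (u) (p (h) (h)))))
2. (s (u) (t (m (u) (u) (h)) (m (u) (u) (p (h) (h)))))  →  (s (u) (t (m (u) (u) (h)) (m (u) (u) (h))))

normal form = (s (u) (t (m (u) (u) (h)) (m (u) (u) (h))))


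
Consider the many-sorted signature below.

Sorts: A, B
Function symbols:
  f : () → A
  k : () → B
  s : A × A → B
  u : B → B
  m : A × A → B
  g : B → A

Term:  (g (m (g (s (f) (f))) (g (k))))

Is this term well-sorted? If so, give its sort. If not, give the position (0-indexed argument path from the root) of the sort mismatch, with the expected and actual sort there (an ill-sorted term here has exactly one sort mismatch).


        (f) : A
        (f) : A
      (s (f) (f)) : B
    (g (s (f) (f))) : A
      (k) : B
    (g (k)) : A
  (m (g (s (f) (f))) (g (k))) : B
(g (m (g (s (f) (f))) (g (k)))) : A

well-sorted; sort = A


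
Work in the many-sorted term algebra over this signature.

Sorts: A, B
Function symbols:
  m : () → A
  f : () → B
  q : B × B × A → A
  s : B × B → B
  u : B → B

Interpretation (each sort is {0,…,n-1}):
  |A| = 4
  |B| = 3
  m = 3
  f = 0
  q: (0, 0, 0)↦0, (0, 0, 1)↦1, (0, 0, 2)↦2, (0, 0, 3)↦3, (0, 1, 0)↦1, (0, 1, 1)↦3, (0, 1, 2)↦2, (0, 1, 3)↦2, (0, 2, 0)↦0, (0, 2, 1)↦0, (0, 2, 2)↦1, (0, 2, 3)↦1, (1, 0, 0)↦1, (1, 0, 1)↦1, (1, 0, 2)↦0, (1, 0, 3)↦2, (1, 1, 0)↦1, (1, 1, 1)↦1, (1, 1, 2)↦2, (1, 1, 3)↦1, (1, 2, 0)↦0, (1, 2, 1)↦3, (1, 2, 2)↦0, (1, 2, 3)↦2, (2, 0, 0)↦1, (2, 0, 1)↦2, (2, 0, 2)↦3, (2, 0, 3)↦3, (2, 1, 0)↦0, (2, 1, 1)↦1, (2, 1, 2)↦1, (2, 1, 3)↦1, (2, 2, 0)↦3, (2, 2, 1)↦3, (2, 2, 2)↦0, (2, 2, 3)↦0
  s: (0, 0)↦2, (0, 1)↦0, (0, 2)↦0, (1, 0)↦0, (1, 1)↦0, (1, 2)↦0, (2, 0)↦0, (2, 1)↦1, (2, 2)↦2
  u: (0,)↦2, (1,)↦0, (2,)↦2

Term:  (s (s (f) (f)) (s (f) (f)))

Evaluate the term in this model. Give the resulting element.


value = 2

  f = 0
  f = 0
  (s (f) (f)) = s(0, 0) = 2
  f = 0
  f = 0
  (s (f) (f)) = s(0, 0) = 2
  (s (s (f) (f)) (s (f) (f))) = s(2, 2) = 2


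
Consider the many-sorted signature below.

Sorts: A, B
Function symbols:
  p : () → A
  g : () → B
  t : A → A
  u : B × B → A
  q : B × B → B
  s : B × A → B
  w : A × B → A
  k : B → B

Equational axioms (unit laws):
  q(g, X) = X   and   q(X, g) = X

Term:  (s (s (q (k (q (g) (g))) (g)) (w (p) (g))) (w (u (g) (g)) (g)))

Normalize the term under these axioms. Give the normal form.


normal form = (s (s (k (g)) (w (p) (g))) (w (u (g) (g)) (g)))

1. (s (s (q (k (q (g) (g))) (g)) (w (p) (g))) (w (u (g) (g)) (g)))  →  (s (s (k (q (g) (g))) (w (p) (g))) (w (u (g) (g)) (g)))
2. (s (s (k (q (g) (g))) (w (p) (g))) (w (u (g) (g)) (g)))  →  (s (s (k (g)) (w (p) (g))) (w (u (g) (g)) (g)))


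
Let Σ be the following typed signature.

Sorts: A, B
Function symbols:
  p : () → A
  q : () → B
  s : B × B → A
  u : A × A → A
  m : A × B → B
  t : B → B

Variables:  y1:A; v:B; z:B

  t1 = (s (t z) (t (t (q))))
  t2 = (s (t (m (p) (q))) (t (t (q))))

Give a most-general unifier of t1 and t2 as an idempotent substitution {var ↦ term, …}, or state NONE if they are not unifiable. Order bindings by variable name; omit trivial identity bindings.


{z ↦ (m (p) (q))}


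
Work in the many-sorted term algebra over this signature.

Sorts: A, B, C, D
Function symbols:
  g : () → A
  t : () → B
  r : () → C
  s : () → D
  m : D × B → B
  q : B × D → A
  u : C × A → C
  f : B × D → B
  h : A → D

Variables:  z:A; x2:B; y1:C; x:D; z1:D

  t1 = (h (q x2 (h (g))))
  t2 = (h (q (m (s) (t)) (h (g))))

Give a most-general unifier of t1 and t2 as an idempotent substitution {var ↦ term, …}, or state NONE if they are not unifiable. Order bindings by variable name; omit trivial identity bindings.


{x2 ↦ (m (s) (t))}


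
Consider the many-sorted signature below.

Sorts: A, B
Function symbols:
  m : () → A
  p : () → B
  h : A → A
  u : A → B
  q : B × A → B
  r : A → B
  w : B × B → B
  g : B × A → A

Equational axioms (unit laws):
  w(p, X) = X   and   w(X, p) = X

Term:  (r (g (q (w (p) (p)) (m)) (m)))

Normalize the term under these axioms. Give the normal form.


1. (r (g (q (w (p) (p)) (m)) (m)))  →  (r (g (q (p) (m)) (m)))

normal form = (r (g (q (p) (m)) (m)))


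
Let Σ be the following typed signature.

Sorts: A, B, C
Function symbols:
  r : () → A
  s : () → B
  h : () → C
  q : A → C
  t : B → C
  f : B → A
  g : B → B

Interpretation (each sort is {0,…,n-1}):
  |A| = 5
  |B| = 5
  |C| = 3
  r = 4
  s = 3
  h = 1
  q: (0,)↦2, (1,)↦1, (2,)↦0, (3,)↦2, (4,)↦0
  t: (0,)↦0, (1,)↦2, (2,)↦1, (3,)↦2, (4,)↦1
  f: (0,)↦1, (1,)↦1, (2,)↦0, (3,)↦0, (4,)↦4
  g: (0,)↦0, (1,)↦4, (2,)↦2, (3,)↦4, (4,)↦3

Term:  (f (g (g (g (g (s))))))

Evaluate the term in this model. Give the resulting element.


  s = 3
  (g (s)) = g(3,) = 4
  (g (g (s))) = g(4,) = 3
  (g (g (g (s)))) = g(3,) = 4
  (g (g (g (g (s))))) = g(4,) = 3
  (f (g (g (g (g (s)))))) = f(3,) = 0

value = 0


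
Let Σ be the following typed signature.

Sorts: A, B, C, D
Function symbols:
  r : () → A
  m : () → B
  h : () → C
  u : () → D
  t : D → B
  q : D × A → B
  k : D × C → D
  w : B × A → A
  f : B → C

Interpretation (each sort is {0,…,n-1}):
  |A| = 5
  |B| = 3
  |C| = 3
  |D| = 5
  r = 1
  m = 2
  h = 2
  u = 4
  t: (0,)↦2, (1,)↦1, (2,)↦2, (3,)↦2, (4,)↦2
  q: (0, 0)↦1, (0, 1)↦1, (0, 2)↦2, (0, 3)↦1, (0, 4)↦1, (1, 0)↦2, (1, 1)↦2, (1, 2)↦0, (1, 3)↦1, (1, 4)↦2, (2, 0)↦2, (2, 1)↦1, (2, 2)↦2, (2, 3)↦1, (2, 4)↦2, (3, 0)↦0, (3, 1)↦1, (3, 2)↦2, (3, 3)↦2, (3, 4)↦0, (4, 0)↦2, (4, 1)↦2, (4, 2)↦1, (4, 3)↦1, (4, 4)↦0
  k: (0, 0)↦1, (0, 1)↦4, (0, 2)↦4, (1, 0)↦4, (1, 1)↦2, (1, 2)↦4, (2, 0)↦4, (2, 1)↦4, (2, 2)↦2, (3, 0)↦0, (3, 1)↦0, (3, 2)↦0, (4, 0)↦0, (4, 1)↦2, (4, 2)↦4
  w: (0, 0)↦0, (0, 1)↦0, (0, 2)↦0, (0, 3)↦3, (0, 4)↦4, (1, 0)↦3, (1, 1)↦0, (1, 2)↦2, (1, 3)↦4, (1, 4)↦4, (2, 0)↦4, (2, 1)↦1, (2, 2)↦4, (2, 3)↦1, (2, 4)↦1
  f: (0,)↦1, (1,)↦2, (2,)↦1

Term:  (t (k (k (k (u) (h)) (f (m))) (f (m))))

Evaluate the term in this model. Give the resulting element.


value = 2

  u = 4
  h = 2
  (k (u) (h)) = k(4, 2) = 4
  m = 2
  (f (m)) = f(2,) = 1
  (k (k (u) (h)) (f (m))) = k(4, 1) = 2
  m = 2
  (f (m)) = f(2,) = 1
  (k (k (k (u) (h)) (f (m))) (f (m))) = k(2, 1) = 4
  (t (k (k (k (u) (h)) (f (m))) (f (m)))) = t(4,) = 2


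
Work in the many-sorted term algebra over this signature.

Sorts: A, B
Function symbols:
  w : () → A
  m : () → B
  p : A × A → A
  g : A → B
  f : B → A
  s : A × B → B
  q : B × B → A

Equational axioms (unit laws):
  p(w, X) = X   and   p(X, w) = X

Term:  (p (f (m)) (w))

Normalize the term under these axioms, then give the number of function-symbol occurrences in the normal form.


1. (p (f (m)) (w))  →  (f (m))
normal form: (f (m))

size = 2


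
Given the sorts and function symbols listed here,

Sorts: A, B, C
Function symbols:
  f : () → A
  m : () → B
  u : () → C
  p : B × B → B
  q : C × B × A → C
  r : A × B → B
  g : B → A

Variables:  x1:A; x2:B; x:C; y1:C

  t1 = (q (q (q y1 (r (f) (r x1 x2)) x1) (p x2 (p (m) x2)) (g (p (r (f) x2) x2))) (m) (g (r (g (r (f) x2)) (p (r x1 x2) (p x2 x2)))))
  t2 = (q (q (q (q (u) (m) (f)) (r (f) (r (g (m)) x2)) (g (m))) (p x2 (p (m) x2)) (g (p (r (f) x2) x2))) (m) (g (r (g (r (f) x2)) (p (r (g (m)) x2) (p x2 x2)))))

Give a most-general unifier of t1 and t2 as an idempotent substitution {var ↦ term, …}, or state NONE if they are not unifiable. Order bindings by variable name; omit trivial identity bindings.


{x1 ↦ (g (m)), y1 ↦ (q (u) (m) (f))}


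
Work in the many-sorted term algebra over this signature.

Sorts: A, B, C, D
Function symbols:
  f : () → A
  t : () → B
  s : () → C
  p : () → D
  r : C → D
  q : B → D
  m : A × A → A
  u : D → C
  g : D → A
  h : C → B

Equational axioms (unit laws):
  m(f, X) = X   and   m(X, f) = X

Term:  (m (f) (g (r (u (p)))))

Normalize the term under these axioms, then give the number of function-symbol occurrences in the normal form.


1. (m (f) (g (r (u (p)))))  →  (g (r (u (p))))
normal form: (g (r (u (p))))

size = 4


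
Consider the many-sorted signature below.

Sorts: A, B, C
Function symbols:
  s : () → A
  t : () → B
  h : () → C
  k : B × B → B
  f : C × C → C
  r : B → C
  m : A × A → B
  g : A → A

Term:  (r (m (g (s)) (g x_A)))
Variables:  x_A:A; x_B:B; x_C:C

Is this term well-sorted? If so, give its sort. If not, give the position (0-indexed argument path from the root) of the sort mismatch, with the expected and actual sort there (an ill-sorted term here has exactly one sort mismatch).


well-sorted; sort = C

      (s) : A
    (g (s)) : A
      x_A : A
    (g x_A) : A
  (m (g (s)) (g x_A)) : B
(r (m (g (s)) (g x_A))) : C


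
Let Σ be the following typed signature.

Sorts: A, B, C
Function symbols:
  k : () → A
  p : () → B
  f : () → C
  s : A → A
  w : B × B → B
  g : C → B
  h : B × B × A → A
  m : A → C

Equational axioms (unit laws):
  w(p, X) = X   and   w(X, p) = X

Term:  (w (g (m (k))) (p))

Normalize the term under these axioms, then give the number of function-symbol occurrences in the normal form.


size = 3

1. (w (g (m (k))) (p))  →  (g (m (k)))
normal form: (g (m (k)))


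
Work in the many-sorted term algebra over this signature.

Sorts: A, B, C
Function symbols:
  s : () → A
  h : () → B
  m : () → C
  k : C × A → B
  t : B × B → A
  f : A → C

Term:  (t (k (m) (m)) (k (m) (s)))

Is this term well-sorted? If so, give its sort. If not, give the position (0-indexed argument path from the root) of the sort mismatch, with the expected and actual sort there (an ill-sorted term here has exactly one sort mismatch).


ill-sorted at position [0, 1]: expected A, got C

    (m) : C
    (m) : C
  (k (m) (m)) : ✗ arg 1 at [0, 1] has sort C, expected A
    (m) : C
    (s) : A
  (k (m) (s)) : B


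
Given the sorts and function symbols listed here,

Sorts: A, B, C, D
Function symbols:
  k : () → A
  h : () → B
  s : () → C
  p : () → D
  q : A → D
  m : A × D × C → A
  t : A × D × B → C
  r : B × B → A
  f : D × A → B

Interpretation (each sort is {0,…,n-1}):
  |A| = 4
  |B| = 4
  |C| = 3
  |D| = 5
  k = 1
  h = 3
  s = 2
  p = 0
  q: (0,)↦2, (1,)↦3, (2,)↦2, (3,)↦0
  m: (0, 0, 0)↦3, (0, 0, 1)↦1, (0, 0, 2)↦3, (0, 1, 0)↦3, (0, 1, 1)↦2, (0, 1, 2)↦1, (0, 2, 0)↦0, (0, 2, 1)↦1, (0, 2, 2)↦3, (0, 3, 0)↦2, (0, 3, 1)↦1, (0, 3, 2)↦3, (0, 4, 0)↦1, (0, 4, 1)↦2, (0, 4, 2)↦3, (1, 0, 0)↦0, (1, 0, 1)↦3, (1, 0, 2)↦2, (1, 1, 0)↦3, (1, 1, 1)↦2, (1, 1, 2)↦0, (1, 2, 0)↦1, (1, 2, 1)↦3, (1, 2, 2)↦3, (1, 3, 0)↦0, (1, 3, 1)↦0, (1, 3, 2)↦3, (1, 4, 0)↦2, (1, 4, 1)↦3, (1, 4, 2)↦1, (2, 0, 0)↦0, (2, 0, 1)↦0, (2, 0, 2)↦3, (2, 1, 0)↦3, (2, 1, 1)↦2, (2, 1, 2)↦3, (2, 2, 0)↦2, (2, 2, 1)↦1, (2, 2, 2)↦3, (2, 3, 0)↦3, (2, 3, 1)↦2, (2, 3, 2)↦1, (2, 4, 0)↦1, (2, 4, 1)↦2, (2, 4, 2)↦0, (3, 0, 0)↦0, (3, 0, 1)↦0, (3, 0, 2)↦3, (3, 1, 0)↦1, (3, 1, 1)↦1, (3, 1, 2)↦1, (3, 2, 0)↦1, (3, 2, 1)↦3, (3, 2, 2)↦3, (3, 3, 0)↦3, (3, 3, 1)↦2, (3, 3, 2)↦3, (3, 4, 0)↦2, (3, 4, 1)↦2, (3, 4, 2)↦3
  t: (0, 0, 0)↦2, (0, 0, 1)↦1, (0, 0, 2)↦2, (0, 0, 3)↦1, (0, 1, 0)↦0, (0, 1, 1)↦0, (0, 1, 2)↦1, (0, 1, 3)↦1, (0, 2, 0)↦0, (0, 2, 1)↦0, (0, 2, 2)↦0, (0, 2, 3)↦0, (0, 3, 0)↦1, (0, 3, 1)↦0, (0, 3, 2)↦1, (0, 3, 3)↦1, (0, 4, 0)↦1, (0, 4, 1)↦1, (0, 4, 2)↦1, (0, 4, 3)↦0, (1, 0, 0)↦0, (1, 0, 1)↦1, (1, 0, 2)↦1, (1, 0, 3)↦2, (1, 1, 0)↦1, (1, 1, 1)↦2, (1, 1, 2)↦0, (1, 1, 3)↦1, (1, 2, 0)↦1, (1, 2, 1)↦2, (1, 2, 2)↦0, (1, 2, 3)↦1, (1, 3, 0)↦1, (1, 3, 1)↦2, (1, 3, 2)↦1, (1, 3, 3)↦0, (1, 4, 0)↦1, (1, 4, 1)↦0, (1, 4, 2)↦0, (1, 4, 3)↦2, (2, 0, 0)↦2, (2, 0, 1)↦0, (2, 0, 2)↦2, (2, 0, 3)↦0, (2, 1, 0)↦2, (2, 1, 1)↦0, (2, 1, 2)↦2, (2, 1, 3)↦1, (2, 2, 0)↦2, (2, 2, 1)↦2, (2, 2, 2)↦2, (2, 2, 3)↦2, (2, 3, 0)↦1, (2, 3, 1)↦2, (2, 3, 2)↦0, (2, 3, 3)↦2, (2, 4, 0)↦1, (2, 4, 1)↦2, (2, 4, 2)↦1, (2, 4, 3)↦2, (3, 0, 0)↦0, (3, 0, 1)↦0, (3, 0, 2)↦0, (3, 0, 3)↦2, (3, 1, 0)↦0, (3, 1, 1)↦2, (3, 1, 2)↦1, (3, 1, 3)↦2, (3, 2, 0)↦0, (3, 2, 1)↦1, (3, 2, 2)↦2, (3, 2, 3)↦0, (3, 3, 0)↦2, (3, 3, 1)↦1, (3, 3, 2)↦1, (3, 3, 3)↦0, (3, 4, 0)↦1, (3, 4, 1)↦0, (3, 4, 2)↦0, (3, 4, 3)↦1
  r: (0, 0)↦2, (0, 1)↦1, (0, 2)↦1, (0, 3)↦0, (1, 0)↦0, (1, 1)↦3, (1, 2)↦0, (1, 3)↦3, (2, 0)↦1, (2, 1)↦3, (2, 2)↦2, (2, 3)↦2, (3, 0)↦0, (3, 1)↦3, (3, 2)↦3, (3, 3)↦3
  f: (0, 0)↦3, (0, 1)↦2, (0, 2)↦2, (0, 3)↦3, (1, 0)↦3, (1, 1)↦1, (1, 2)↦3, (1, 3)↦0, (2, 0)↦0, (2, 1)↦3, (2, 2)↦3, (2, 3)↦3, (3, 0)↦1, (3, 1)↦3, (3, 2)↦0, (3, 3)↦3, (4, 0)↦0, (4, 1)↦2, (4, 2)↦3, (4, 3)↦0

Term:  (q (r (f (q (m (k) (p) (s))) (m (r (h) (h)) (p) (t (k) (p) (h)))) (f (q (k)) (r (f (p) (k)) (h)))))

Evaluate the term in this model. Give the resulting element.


  k = 1
  p = 0
  s = 2
  (m (k) (p) (s)) = m(1, 0, 2) = 2
  (q (m (k) (p) (s))) = q(2,) = 2
  h = 3
  h = 3
  (r (h) (h)) = r(3, 3) = 3
  p = 0
  k = 1
  p = 0
  h = 3
  (t (k) (p) (h)) = t(1, 0, 3) = 2
  (m (r (h) (h)) (p) (t (k) (p) (h))) = m(3, 0, 2) = 3
  (f (q (m (k) (p) (s))) (m (r (h) (h)) (p) (t (k) (p) (h)))) = f(2, 3) = 3
  k = 1
  (q (k)) = q(1,) = 3
  p = 0
  k = 1
  (f (p) (k)) = f(0, 1) = 2
  h = 3
  (r (f (p) (k)) (h)) = r(2, 3) = 2
  (f (q (k)) (r (f (p) (k)) (h))) = f(3, 2) = 0
  (r (f (q (m (k) (p) (s))) (m (r (h) (h)) (p) (t (k) (p) (h)))) (f (q (k)) (r (f (p) (k)) (h)))) = r(3, 0) = 0
  (q (r (f (q (m (k) (p) (s))) (m (r (h) (h)) (p) (t (k) (p) (h)))) (f (q (k)) (r (f (p) (k)) (h))))) = q(0,) = 2

value = 2
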